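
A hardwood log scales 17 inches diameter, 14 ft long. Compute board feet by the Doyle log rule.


Doyle: BF = (D - 4)^2 * L / 16
Adjusted diameter = 17 - 4 = 13 in
(D-4)^2 = 13^2 = 169
BF = 169 * 14 / 16 = 148 BF

148


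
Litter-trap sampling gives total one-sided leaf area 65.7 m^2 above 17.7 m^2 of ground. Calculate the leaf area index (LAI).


Formula: LAI = total leaf area / ground area  (dimensionless)
LAI = 65.7 m^2 / 17.7 m^2
LAI = 3.71

3.71


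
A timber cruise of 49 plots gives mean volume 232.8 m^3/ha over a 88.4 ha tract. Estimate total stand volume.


Formula: Total Volume = Mean Volume per ha * Total Area
Total Volume = 232.8 m^3/ha * 88.4 ha
Total Volume = 20580 m^3

20580


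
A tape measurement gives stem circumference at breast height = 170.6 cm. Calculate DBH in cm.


Formula: DBH = C / pi
DBH = 170.6 / pi
pi = 3.14159...
DBH = 54.3 cm

54.3


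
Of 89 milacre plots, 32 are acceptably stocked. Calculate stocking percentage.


Formula: Stocking % = stocked plots / total plots * 100
Stocking = 32 / 89 * 100
Stocking = 0.3596 * 100 = 36.0%

36.0


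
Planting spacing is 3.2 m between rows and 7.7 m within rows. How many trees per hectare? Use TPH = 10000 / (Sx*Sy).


Formula: TPH = 10000 m^2/ha / (spacing_x * spacing_y)
Area per tree = 3.2 m * 7.7 m = 24.64 m^2
TPH = 10000 / 24.64 = 406 trees/ha

406


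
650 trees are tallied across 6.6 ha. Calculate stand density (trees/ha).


Formula: Stand Density = N_trees / Area_ha
Density = 650 trees / 6.6 ha
Density = 98 trees/ha

98


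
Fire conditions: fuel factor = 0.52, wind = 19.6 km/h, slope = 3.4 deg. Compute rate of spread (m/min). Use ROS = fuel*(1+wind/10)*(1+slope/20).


Formula: ROS = fuel * (1 + wind/10) * (1 + slope/20)
Wind factor = 1 + 19.6/10 = 2.96
Slope factor = 1 + 3.4/20 = 1.17
ROS = 0.52 * 2.96 * 1.17 = 1.8 m/min

1.8


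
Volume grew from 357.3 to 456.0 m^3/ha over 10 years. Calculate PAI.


Formula: PAI = (V_T2 - V_T1) / (T2 - T1)
Volume increment = 456.0 - 357.3 = 98.7 m^3/ha
PAI = 98.7 / 10 = 9.87 m^3/ha/year

9.87


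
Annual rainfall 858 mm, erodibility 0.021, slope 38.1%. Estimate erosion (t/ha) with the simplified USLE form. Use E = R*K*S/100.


Formula: E = R * K * S / 100  (simplified USLE)
R * K = 858 * 0.021 = 18.018
E = 18.018 * 38.1 / 100 = 6.86 t/ha

6.86


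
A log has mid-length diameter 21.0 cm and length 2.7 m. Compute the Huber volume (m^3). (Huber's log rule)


Huber: V = Am * L,  Am = pi*(Dm/200)^2
Am = pi*(21.0/200)^2 = 0.034636 m^2
V = 0.034636*2.7 = 0.0935 m^3

0.0935


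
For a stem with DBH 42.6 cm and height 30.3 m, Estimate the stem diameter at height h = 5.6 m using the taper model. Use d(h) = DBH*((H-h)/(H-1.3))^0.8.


Taper: d(h) = DBH * ((H - h) / (H - 1.3))^0.8
Numerator = H - h = 30.3 - 5.6 = 24.7 m
Denominator = H - 1.3 = 30.3 - 1.3 = 29.0 m
Ratio = 24.7 / 29.0 = 0.85172
d = 42.6 * 0.85172^0.8 = 37.5 cm

37.5


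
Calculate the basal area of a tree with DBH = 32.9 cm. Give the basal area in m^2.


Formula: BA = pi * (DBH/2)^2 / 10000  (cm^2 to m^2)
Radius = DBH/2 = 32.9/2 = 16.45 cm
BA = pi * 16.45^2 / 10000
   = 850.1228 cm^2 / 10000
   = 0.085 m^2

0.085


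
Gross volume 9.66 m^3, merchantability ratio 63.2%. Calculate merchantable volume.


Formula: MV = V_total * (merchantable_pct / 100)
Merchantable fraction = 63.2% / 100 = 0.632
MV = 9.66 m^3 * 0.632 = 6.105 m^3

6.105


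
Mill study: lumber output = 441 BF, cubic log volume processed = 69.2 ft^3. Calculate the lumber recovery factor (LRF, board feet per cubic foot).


Formula: LRF = Lumber Output (BF) / Log Input (ft^3)
LRF = 441 BF / 69.2 ft^3
LRF = 6.37 BF/ft^3

6.37


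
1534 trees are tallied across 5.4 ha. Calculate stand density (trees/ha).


Formula: Stand Density = N_trees / Area_ha
Density = 1534 trees / 5.4 ha
Density = 284 trees/ha

284


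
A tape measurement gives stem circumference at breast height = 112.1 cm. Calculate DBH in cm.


Formula: DBH = C / pi
DBH = 112.1 / pi
pi = 3.14159...
DBH = 35.7 cm

35.7


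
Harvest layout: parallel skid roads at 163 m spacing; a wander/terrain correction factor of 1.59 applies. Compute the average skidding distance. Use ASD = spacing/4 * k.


Formula: ASD = (spacing / 4) * correction
Uncorrected distance = spacing / 4 = 163 / 4 = 40.75 m
ASD = 40.75 * 1.59 = 65 m

65


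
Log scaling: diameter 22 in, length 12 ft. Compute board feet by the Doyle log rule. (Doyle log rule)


Doyle: BF = (D - 4)^2 * L / 16
Adjusted diameter = 22 - 4 = 18 in
(D-4)^2 = 18^2 = 324
BF = 324 * 12 / 16 = 243 BF

243


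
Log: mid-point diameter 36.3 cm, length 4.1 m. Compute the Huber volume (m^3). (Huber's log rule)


Huber: V = Am * L,  Am = pi*(Dm/200)^2
Am = pi*(36.3/200)^2 = 0.103491 m^2
V = 0.103491*4.1 = 0.4243 m^3

0.4243


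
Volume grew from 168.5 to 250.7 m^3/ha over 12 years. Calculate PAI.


Formula: PAI = (V_T2 - V_T1) / (T2 - T1)
Volume increment = 250.7 - 168.5 = 82.2 m^3/ha
PAI = 82.2 / 12 = 6.85 m^3/ha/year

6.85


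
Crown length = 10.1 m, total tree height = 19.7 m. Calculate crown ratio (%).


Formula: Crown Ratio = (Crown Length / Total Height) * 100
CR = (10.1 m / 19.7 m) * 100
CR = 0.5127 * 100 = 51.3%

51.3


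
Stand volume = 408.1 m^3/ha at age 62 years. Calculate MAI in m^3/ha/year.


Formula: MAI = Total Volume / Stand Age
MAI = 408.1 m^3/ha / 62 years
MAI = 6.58 m^3/ha/year

6.58


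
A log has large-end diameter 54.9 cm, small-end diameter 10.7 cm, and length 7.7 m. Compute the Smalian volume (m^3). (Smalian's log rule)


Smalian: V = (A1 + A2)/2 * L,  A = pi*(D/200)^2
A1 = pi*(54.9/200)^2 = 0.23672 m^2
A2 = pi*(10.7/200)^2 = 0.008992 m^2
V = (0.23672+0.008992)/2*7.7 = 0.946 m^3

0.946


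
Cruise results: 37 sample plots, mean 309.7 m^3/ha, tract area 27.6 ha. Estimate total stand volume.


Formula: Total Volume = Mean Volume per ha * Total Area
Total Volume = 309.7 m^3/ha * 27.6 ha
Total Volume = 8548 m^3

8548


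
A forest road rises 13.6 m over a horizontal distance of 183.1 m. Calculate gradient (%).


Formula: Gradient = rise / run * 100
Gradient = 13.6 / 183.1 * 100 = 7.4%

7.4


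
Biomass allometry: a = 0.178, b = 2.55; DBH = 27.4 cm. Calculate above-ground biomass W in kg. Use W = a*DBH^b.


Formula: W = a * DBH^b  (allometric power law)
DBH^b = 27.4^2.55 = 4637.2866
W = 0.178 * 4637.2866 = 825.4 kg

825.4


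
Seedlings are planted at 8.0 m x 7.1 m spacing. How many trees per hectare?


Formula: TPH = 10000 m^2/ha / (spacing_x * spacing_y)
Area per tree = 8.0 m * 7.1 m = 56.8 m^2
TPH = 10000 / 56.8 = 176 trees/ha

176


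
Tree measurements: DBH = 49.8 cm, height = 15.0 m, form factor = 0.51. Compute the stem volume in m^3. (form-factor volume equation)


Formula: V = pi * (DBH/200)^2 * H * ff
Radius = DBH/200 = 49.8/200 = 0.249 m
Radius^2 = 0.249^2 = 0.062001 m^2
V = pi * 0.062001 * 15.0 * 0.51
V = 1.49 m^3

1.49


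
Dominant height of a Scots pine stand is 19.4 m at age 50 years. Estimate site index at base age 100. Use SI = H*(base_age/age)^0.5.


Formula: SI = H_dom * (base_age / age)^0.5
Age ratio = 100 / 50 = 2.0
sqrt(age_ratio) = 1.41421
SI = 19.4 * 1.41421 = 27.4 m

27.4


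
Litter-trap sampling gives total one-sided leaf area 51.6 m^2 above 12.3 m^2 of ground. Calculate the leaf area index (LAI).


Formula: LAI = total leaf area / ground area  (dimensionless)
LAI = 51.6 m^2 / 12.3 m^2
LAI = 4.2

4.2


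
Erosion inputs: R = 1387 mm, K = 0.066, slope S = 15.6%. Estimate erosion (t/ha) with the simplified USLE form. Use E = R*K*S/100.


Formula: E = R * K * S / 100  (simplified USLE)
R * K = 1387 * 0.066 = 91.542
E = 91.542 * 15.6 / 100 = 14.28 t/ha

14.28


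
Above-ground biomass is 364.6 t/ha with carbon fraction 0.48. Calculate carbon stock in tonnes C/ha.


Formula: Carbon Stock = Biomass * Carbon Fraction
C = 364.6 t/ha * 0.48
C = 175.0 t C/ha

175.0


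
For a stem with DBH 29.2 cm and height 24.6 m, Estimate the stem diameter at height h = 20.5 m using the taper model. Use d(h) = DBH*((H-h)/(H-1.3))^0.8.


Taper: d(h) = DBH * ((H - h) / (H - 1.3))^0.8
Numerator = H - h = 24.6 - 20.5 = 4.1 m
Denominator = H - 1.3 = 24.6 - 1.3 = 23.3 m
Ratio = 4.1 / 23.3 = 0.17597
d = 29.2 * 0.17597^0.8 = 7.3 cm

7.3


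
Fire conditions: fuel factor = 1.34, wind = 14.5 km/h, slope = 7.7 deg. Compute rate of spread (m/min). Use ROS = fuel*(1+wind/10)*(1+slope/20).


Formula: ROS = fuel * (1 + wind/10) * (1 + slope/20)
Wind factor = 1 + 14.5/10 = 2.45
Slope factor = 1 + 7.7/20 = 1.385
ROS = 1.34 * 2.45 * 1.385 = 4.55 m/min

4.55


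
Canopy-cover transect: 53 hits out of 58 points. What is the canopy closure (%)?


Formula: Canopy closure = covered points / total points * 100
Closure = 53 / 58 * 100
Closure = 0.9138 * 100 = 91.4%

91.4


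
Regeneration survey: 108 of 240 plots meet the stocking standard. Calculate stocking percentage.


Formula: Stocking % = stocked plots / total plots * 100
Stocking = 108 / 240 * 100
Stocking = 0.45 * 100 = 45.0%

45.0


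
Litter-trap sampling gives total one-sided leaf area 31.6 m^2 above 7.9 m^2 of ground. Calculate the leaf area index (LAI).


Formula: LAI = total leaf area / ground area  (dimensionless)
LAI = 31.6 m^2 / 7.9 m^2
LAI = 4.0

4.0


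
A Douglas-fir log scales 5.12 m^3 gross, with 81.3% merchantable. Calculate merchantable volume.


Formula: MV = V_total * (merchantable_pct / 100)
Merchantable fraction = 81.3% / 100 = 0.813
MV = 5.12 m^3 * 0.813 = 4.163 m^3

4.163


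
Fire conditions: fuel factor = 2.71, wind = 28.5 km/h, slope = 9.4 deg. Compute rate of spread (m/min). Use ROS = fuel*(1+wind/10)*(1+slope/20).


Formula: ROS = fuel * (1 + wind/10) * (1 + slope/20)
Wind factor = 1 + 28.5/10 = 3.85
Slope factor = 1 + 9.4/20 = 1.47
ROS = 2.71 * 3.85 * 1.47 = 15.34 m/min

15.34


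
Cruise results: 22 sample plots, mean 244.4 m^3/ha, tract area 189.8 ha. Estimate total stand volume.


Formula: Total Volume = Mean Volume per ha * Total Area
Total Volume = 244.4 m^3/ha * 189.8 ha
Total Volume = 46387 m^3

46387


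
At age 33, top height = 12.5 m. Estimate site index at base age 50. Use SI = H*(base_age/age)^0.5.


Formula: SI = H_dom * (base_age / age)^0.5
Age ratio = 50 / 33 = 1.51515
sqrt(age_ratio) = 1.23091
SI = 12.5 * 1.23091 = 15.4 m

15.4


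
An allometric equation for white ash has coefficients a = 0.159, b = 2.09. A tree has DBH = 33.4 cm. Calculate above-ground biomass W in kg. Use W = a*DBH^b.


Formula: W = a * DBH^b  (allometric power law)
DBH^b = 33.4^2.09 = 1529.784
W = 0.159 * 1529.784 = 243.2 kg

243.2


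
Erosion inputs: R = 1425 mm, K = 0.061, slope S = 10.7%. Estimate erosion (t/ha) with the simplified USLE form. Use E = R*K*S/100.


Formula: E = R * K * S / 100  (simplified USLE)
R * K = 1425 * 0.061 = 86.925
E = 86.925 * 10.7 / 100 = 9.3 t/ha

9.3


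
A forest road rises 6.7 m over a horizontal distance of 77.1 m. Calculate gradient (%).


Formula: Gradient = rise / run * 100
Gradient = 6.7 / 77.1 * 100 = 8.7%

8.7


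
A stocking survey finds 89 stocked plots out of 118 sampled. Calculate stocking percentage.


Formula: Stocking % = stocked plots / total plots * 100
Stocking = 89 / 118 * 100
Stocking = 0.7542 * 100 = 75.4%

75.4


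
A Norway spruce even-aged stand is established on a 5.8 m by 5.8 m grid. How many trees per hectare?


Formula: TPH = 10000 m^2/ha / (spacing_x * spacing_y)
Area per tree = 5.8 m * 5.8 m = 33.64 m^2
TPH = 10000 / 33.64 = 297 trees/ha

297


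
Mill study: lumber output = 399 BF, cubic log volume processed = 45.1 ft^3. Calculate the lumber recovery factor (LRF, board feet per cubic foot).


Formula: LRF = Lumber Output (BF) / Log Input (ft^3)
LRF = 399 BF / 45.1 ft^3
LRF = 8.85 BF/ft^3

8.85


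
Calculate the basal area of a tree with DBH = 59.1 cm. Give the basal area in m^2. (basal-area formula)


Formula: BA = pi * (DBH/2)^2 / 10000  (cm^2 to m^2)
Radius = DBH/2 = 59.1/2 = 29.55 cm
BA = pi * 29.55^2 / 10000
   = 2743.2466 cm^2 / 10000
   = 0.2743 m^2

0.2743


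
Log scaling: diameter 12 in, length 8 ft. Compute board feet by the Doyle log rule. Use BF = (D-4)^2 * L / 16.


Doyle: BF = (D - 4)^2 * L / 16
Adjusted diameter = 12 - 4 = 8 in
(D-4)^2 = 8^2 = 64
BF = 64 * 8 / 16 = 32 BF

32


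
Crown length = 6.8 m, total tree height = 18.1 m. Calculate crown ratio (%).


Formula: Crown Ratio = (Crown Length / Total Height) * 100
CR = (6.8 m / 18.1 m) * 100
CR = 0.3757 * 100 = 37.6%

37.6


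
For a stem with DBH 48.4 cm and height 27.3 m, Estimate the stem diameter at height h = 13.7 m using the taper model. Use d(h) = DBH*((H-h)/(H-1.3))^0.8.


Taper: d(h) = DBH * ((H - h) / (H - 1.3))^0.8
Numerator = H - h = 27.3 - 13.7 = 13.6 m
Denominator = H - 1.3 = 27.3 - 1.3 = 26.0 m
Ratio = 13.6 / 26.0 = 0.52308
d = 48.4 * 0.52308^0.8 = 28.8 cm

28.8


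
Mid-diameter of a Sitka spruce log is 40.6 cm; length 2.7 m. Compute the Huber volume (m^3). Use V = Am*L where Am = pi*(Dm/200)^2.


Huber: V = Am * L,  Am = pi*(Dm/200)^2
Am = pi*(40.6/200)^2 = 0.129462 m^2
V = 0.129462*2.7 = 0.3495 m^3

0.3495


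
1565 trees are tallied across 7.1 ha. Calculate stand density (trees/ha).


Formula: Stand Density = N_trees / Area_ha
Density = 1565 trees / 7.1 ha
Density = 220 trees/ha

220


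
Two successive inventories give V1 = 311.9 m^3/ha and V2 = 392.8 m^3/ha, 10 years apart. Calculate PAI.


Formula: PAI = (V_T2 - V_T1) / (T2 - T1)
Volume increment = 392.8 - 311.9 = 80.9 m^3/ha
PAI = 80.9 / 10 = 8.09 m^3/ha/year

8.09


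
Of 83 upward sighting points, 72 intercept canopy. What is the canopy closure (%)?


Formula: Canopy closure = covered points / total points * 100
Closure = 72 / 83 * 100
Closure = 0.8675 * 100 = 86.7%

86.7


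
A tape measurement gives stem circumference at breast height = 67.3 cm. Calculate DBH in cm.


Formula: DBH = C / pi
DBH = 67.3 / pi
pi = 3.14159...
DBH = 21.4 cm

21.4


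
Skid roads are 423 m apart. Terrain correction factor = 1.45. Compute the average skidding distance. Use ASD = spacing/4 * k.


Formula: ASD = (spacing / 4) * correction
Uncorrected distance = spacing / 4 = 423 / 4 = 105.75 m
ASD = 105.75 * 1.45 = 153 m

153


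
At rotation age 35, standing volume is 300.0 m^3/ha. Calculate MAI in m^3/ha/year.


Formula: MAI = Total Volume / Stand Age
MAI = 300.0 m^3/ha / 35 years
MAI = 8.57 m^3/ha/year

8.57


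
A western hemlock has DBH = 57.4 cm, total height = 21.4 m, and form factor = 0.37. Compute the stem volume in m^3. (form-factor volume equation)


Formula: V = pi * (DBH/200)^2 * H * ff
Radius = DBH/200 = 57.4/200 = 0.287 m
Radius^2 = 0.287^2 = 0.082369 m^2
V = pi * 0.082369 * 21.4 * 0.37
V = 2.049 m^3

2.049


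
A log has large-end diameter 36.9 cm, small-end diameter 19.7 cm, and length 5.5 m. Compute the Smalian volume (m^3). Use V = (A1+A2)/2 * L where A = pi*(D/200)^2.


Smalian: V = (A1 + A2)/2 * L,  A = pi*(D/200)^2
A1 = pi*(36.9/200)^2 = 0.106941 m^2
A2 = pi*(19.7/200)^2 = 0.030481 m^2
V = (0.106941+0.030481)/2*5.5 = 0.3779 m^3

0.3779


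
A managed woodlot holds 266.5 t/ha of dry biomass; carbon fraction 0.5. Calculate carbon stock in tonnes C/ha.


Formula: Carbon Stock = Biomass * Carbon Fraction
C = 266.5 t/ha * 0.5
C = 133.3 t C/ha

133.3


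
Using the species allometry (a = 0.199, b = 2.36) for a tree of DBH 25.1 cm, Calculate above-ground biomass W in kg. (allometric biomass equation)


Formula: W = a * DBH^b  (allometric power law)
DBH^b = 25.1^2.36 = 2010.157
W = 0.199 * 2010.157 = 400.0 kg

400.0


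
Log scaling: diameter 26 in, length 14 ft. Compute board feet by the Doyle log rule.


Doyle: BF = (D - 4)^2 * L / 16
Adjusted diameter = 26 - 4 = 22 in
(D-4)^2 = 22^2 = 484
BF = 484 * 14 / 16 = 424 BF

424


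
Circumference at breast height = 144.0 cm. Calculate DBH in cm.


Formula: DBH = C / pi
DBH = 144.0 / pi
pi = 3.14159...
DBH = 45.8 cm

45.8


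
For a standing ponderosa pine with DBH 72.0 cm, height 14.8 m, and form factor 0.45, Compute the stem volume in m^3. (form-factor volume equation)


Formula: V = pi * (DBH/200)^2 * H * ff
Radius = DBH/200 = 72.0/200 = 0.36 m
Radius^2 = 0.36^2 = 0.1296 m^2
V = pi * 0.1296 * 14.8 * 0.45
V = 2.712 m^3

2.712


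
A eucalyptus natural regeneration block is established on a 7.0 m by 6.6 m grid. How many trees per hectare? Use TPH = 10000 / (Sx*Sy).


Formula: TPH = 10000 m^2/ha / (spacing_x * spacing_y)
Area per tree = 7.0 m * 6.6 m = 46.2 m^2
TPH = 10000 / 46.2 = 216 trees/ha

216


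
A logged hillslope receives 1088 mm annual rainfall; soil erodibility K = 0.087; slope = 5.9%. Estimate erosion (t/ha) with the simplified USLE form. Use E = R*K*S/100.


Formula: E = R * K * S / 100  (simplified USLE)
R * K = 1088 * 0.087 = 94.656
E = 94.656 * 5.9 / 100 = 5.58 t/ha

5.58


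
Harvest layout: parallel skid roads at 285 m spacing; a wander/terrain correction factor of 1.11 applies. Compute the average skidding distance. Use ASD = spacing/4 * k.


Formula: ASD = (spacing / 4) * correction
Uncorrected distance = spacing / 4 = 285 / 4 = 71.25 m
ASD = 71.25 * 1.11 = 79 m

79


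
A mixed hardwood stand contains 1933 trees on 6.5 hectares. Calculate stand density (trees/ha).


Formula: Stand Density = N_trees / Area_ha
Density = 1933 trees / 6.5 ha
Density = 297 trees/ha

297


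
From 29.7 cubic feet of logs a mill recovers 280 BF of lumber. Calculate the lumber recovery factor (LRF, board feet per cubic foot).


Formula: LRF = Lumber Output (BF) / Log Input (ft^3)
LRF = 280 BF / 29.7 ft^3
LRF = 9.43 BF/ft^3

9.43


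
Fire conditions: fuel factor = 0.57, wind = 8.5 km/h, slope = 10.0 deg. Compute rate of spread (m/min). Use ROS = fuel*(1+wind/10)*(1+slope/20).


Formula: ROS = fuel * (1 + wind/10) * (1 + slope/20)
Wind factor = 1 + 8.5/10 = 1.85
Slope factor = 1 + 10.0/20 = 1.5
ROS = 0.57 * 1.85 * 1.5 = 1.58 m/min

1.58


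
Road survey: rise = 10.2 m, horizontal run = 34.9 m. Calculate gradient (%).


Formula: Gradient = rise / run * 100
Gradient = 10.2 / 34.9 * 100 = 29.2%

29.2


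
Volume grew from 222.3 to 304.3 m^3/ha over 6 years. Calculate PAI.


Formula: PAI = (V_T2 - V_T1) / (T2 - T1)
Volume increment = 304.3 - 222.3 = 82.0 m^3/ha
PAI = 82.0 / 6 = 13.67 m^3/ha/year

13.67


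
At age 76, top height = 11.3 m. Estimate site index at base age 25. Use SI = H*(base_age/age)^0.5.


Formula: SI = H_dom * (base_age / age)^0.5
Age ratio = 25 / 76 = 0.32895
sqrt(age_ratio) = 0.57354
SI = 11.3 * 0.57354 = 6.5 m

6.5


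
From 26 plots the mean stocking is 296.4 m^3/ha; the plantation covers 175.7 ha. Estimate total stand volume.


Formula: Total Volume = Mean Volume per ha * Total Area
Total Volume = 296.4 m^3/ha * 175.7 ha
Total Volume = 52077 m^3

52077


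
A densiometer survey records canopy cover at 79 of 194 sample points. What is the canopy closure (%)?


Formula: Canopy closure = covered points / total points * 100
Closure = 79 / 194 * 100
Closure = 0.4072 * 100 = 40.7%

40.7


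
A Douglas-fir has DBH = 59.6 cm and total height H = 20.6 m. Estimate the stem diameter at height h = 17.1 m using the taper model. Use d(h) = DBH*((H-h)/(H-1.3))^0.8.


Taper: d(h) = DBH * ((H - h) / (H - 1.3))^0.8
Numerator = H - h = 20.6 - 17.1 = 3.5 m
Denominator = H - 1.3 = 20.6 - 1.3 = 19.3 m
Ratio = 3.5 / 19.3 = 0.18135
d = 59.6 * 0.18135^0.8 = 15.2 cm

15.2


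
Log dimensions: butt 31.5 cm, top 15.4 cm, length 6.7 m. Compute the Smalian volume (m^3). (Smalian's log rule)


Smalian: V = (A1 + A2)/2 * L,  A = pi*(D/200)^2
A1 = pi*(31.5/200)^2 = 0.077931 m^2
A2 = pi*(15.4/200)^2 = 0.018627 m^2
V = (0.077931+0.018627)/2*6.7 = 0.3235 m^3

0.3235


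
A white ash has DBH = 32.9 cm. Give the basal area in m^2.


Formula: BA = pi * (DBH/2)^2 / 10000  (cm^2 to m^2)
Radius = DBH/2 = 32.9/2 = 16.45 cm
BA = pi * 16.45^2 / 10000
   = 850.1228 cm^2 / 10000
   = 0.085 m^2

0.085


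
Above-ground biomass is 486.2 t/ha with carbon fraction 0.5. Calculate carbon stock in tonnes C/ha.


Formula: Carbon Stock = Biomass * Carbon Fraction
C = 486.2 t/ha * 0.5
C = 243.1 t C/ha

243.1


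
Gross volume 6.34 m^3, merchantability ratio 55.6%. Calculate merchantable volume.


Formula: MV = V_total * (merchantable_pct / 100)
Merchantable fraction = 55.6% / 100 = 0.556
MV = 6.34 m^3 * 0.556 = 3.525 m^3

3.525


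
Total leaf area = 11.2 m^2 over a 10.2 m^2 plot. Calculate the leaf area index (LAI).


Formula: LAI = total leaf area / ground area  (dimensionless)
LAI = 11.2 m^2 / 10.2 m^2
LAI = 1.1

1.1


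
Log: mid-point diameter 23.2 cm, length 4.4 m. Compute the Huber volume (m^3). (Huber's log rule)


Huber: V = Am * L,  Am = pi*(Dm/200)^2
Am = pi*(23.2/200)^2 = 0.042273 m^2
V = 0.042273*4.4 = 0.186 m^3

0.186


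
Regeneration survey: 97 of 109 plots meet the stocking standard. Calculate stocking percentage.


Formula: Stocking % = stocked plots / total plots * 100
Stocking = 97 / 109 * 100
Stocking = 0.8899 * 100 = 89.0%

89.0


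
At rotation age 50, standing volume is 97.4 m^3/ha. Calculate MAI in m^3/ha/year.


Formula: MAI = Total Volume / Stand Age
MAI = 97.4 m^3/ha / 50 years
MAI = 1.95 m^3/ha/year

1.95


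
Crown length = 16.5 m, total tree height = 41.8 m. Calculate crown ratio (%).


Formula: Crown Ratio = (Crown Length / Total Height) * 100
CR = (16.5 m / 41.8 m) * 100
CR = 0.3947 * 100 = 39.5%

39.5


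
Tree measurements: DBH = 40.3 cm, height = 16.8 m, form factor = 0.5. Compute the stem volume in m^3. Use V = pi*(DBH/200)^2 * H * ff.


Formula: V = pi * (DBH/200)^2 * H * ff
Radius = DBH/200 = 40.3/200 = 0.2015 m
Radius^2 = 0.2015^2 = 0.04060225 m^2
V = pi * 0.04060225 * 16.8 * 0.5
V = 1.071 m^3

1.071


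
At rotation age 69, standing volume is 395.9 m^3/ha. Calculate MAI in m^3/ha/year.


Formula: MAI = Total Volume / Stand Age
MAI = 395.9 m^3/ha / 69 years
MAI = 5.74 m^3/ha/year

5.74


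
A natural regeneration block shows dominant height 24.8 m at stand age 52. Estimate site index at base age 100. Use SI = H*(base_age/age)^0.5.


Formula: SI = H_dom * (base_age / age)^0.5
Age ratio = 100 / 52 = 1.92308
sqrt(age_ratio) = 1.38675
SI = 24.8 * 1.38675 = 34.4 m

34.4


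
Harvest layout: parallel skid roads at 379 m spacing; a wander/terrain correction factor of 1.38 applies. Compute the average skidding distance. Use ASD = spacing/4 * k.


Formula: ASD = (spacing / 4) * correction
Uncorrected distance = spacing / 4 = 379 / 4 = 94.75 m
ASD = 94.75 * 1.38 = 131 m

131


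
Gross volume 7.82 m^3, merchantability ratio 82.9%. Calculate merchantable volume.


Formula: MV = V_total * (merchantable_pct / 100)
Merchantable fraction = 82.9% / 100 = 0.829
MV = 7.82 m^3 * 0.829 = 6.483 m^3

6.483


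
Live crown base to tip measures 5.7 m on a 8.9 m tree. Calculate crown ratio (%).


Formula: Crown Ratio = (Crown Length / Total Height) * 100
CR = (5.7 m / 8.9 m) * 100
CR = 0.6404 * 100 = 64.0%

64.0


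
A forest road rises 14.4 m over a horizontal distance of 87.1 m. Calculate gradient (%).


Formula: Gradient = rise / run * 100
Gradient = 14.4 / 87.1 * 100 = 16.5%

16.5


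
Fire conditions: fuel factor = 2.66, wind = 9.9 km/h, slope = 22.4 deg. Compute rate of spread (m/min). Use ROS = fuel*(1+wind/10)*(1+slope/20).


Formula: ROS = fuel * (1 + wind/10) * (1 + slope/20)
Wind factor = 1 + 9.9/10 = 1.99
Slope factor = 1 + 22.4/20 = 2.12
ROS = 2.66 * 1.99 * 2.12 = 11.22 m/min

11.22


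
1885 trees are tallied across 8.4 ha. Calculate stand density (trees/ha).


Formula: Stand Density = N_trees / Area_ha
Density = 1885 trees / 8.4 ha
Density = 224 trees/ha

224


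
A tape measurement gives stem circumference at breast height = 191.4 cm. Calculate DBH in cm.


Formula: DBH = C / pi
DBH = 191.4 / pi
pi = 3.14159...
DBH = 60.9 cm

60.9


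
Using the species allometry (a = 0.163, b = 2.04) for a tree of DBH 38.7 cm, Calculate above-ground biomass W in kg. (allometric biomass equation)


Formula: W = a * DBH^b  (allometric power law)
DBH^b = 38.7^2.04 = 1733.526
W = 0.163 * 1733.526 = 282.6 kg

282.6


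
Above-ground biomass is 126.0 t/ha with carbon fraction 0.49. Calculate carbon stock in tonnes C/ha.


Formula: Carbon Stock = Biomass * Carbon Fraction
C = 126.0 t/ha * 0.49
C = 61.7 t C/ha

61.7


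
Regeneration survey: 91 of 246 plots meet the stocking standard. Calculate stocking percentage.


Formula: Stocking % = stocked plots / total plots * 100
Stocking = 91 / 246 * 100
Stocking = 0.3699 * 100 = 37.0%

37.0


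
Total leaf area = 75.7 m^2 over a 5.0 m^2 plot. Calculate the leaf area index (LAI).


Formula: LAI = total leaf area / ground area  (dimensionless)
LAI = 75.7 m^2 / 5.0 m^2
LAI = 15.14

15.14


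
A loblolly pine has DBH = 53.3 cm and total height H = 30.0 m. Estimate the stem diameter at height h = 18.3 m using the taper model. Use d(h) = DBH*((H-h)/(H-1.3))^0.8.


Taper: d(h) = DBH * ((H - h) / (H - 1.3))^0.8
Numerator = H - h = 30.0 - 18.3 = 11.7 m
Denominator = H - 1.3 = 30.0 - 1.3 = 28.7 m
Ratio = 11.7 / 28.7 = 0.40767
d = 53.3 * 0.40767^0.8 = 26.0 cm

26.0


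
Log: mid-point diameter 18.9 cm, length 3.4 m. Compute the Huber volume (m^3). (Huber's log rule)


Huber: V = Am * L,  Am = pi*(Dm/200)^2
Am = pi*(18.9/200)^2 = 0.028055 m^2
V = 0.028055*3.4 = 0.0954 m^3

0.0954


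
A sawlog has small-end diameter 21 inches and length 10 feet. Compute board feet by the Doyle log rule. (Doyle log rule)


Doyle: BF = (D - 4)^2 * L / 16
Adjusted diameter = 21 - 4 = 17 in
(D-4)^2 = 17^2 = 289
BF = 289 * 10 / 16 = 181 BF

181


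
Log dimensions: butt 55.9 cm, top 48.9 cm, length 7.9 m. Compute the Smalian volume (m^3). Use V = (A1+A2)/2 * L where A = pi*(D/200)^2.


Smalian: V = (A1 + A2)/2 * L,  A = pi*(D/200)^2
A1 = pi*(55.9/200)^2 = 0.245422 m^2
A2 = pi*(48.9/200)^2 = 0.187805 m^2
V = (0.245422+0.187805)/2*7.9 = 1.7112 m^3

1.7112


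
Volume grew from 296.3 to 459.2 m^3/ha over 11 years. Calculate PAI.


Formula: PAI = (V_T2 - V_T1) / (T2 - T1)
Volume increment = 459.2 - 296.3 = 162.9 m^3/ha
PAI = 162.9 / 11 = 14.81 m^3/ha/year

14.81


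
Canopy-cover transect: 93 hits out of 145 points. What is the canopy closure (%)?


Formula: Canopy closure = covered points / total points * 100
Closure = 93 / 145 * 100
Closure = 0.6414 * 100 = 64.1%

64.1


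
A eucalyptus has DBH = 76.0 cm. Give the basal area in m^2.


Formula: BA = pi * (DBH/2)^2 / 10000  (cm^2 to m^2)
Radius = DBH/2 = 76.0/2 = 38.0 cm
BA = pi * 38.0^2 / 10000
   = 4536.4598 cm^2 / 10000
   = 0.4536 m^2

0.4536


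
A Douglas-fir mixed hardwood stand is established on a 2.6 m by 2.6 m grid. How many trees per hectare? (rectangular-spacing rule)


Formula: TPH = 10000 m^2/ha / (spacing_x * spacing_y)
Area per tree = 2.6 m * 2.6 m = 6.76 m^2
TPH = 10000 / 6.76 = 1479 trees/ha

1479


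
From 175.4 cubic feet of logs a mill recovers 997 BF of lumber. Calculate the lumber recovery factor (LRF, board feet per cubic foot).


Formula: LRF = Lumber Output (BF) / Log Input (ft^3)
LRF = 997 BF / 175.4 ft^3
LRF = 5.68 BF/ft^3

5.68


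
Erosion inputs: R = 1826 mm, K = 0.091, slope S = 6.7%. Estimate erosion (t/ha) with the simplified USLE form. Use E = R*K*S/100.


Formula: E = R * K * S / 100  (simplified USLE)
R * K = 1826 * 0.091 = 166.166
E = 166.166 * 6.7 / 100 = 11.13 t/ha

11.13


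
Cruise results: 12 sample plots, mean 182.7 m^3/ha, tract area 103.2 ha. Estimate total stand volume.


Formula: Total Volume = Mean Volume per ha * Total Area
Total Volume = 182.7 m^3/ha * 103.2 ha
Total Volume = 18855 m^3

18855


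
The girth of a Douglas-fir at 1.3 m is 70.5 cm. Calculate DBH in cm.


Formula: DBH = C / pi
DBH = 70.5 / pi
pi = 3.14159...
DBH = 22.4 cm

22.4


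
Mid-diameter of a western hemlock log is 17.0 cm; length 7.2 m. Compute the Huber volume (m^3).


Huber: V = Am * L,  Am = pi*(Dm/200)^2
Am = pi*(17.0/200)^2 = 0.022698 m^2
V = 0.022698*7.2 = 0.1634 m^3

0.1634


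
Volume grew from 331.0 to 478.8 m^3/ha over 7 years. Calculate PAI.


Formula: PAI = (V_T2 - V_T1) / (T2 - T1)
Volume increment = 478.8 - 331.0 = 147.8 m^3/ha
PAI = 147.8 / 7 = 21.11 m^3/ha/year

21.11


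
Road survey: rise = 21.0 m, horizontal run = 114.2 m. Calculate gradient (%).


Formula: Gradient = rise / run * 100
Gradient = 21.0 / 114.2 * 100 = 18.4%

18.4


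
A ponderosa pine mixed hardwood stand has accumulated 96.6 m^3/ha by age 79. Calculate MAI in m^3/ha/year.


Formula: MAI = Total Volume / Stand Age
MAI = 96.6 m^3/ha / 79 years
MAI = 1.22 m^3/ha/year

1.22


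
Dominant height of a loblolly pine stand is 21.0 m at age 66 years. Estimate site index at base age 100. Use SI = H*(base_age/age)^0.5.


Formula: SI = H_dom * (base_age / age)^0.5
Age ratio = 100 / 66 = 1.51515
sqrt(age_ratio) = 1.23091
SI = 21.0 * 1.23091 = 25.8 m

25.8


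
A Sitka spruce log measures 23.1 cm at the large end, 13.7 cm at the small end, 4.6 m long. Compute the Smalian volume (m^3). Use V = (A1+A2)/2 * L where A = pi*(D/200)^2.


Smalian: V = (A1 + A2)/2 * L,  A = pi*(D/200)^2
A1 = pi*(23.1/200)^2 = 0.04191 m^2
A2 = pi*(13.7/200)^2 = 0.014741 m^2
V = (0.04191+0.014741)/2*4.6 = 0.1303 m^3

0.1303


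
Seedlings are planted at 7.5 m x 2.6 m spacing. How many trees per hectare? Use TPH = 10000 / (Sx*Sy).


Formula: TPH = 10000 m^2/ha / (spacing_x * spacing_y)
Area per tree = 7.5 m * 2.6 m = 19.5 m^2
TPH = 10000 / 19.5 = 513 trees/ha

513


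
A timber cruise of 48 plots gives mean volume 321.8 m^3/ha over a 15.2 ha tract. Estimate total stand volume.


Formula: Total Volume = Mean Volume per ha * Total Area
Total Volume = 321.8 m^3/ha * 15.2 ha
Total Volume = 4891 m^3

4891


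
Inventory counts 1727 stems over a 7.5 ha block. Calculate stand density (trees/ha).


Formula: Stand Density = N_trees / Area_ha
Density = 1727 trees / 7.5 ha
Density = 230 trees/ha

230


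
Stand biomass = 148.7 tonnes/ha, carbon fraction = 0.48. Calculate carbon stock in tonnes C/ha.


Formula: Carbon Stock = Biomass * Carbon Fraction
C = 148.7 t/ha * 0.48
C = 71.4 t C/ha

71.4


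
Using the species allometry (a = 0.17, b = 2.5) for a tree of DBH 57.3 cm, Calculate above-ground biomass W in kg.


Formula: W = a * DBH^b  (allometric power law)
DBH^b = 57.3^2.5 = 24853.4427
W = 0.17 * 24853.4427 = 4225.1 kg

4225.1


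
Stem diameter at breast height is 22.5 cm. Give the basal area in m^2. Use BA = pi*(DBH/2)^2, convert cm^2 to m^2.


Formula: BA = pi * (DBH/2)^2 / 10000  (cm^2 to m^2)
Radius = DBH/2 = 22.5/2 = 11.25 cm
BA = pi * 11.25^2 / 10000
   = 397.6078 cm^2 / 10000
   = 0.0398 m^2

0.0398


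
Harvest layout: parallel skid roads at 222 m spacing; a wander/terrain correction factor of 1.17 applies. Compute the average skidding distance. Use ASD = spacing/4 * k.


Formula: ASD = (spacing / 4) * correction
Uncorrected distance = spacing / 4 = 222 / 4 = 55.5 m
ASD = 55.5 * 1.17 = 65 m

65


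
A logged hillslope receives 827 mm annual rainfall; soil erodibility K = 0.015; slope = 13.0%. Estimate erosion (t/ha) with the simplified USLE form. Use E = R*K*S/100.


Formula: E = R * K * S / 100  (simplified USLE)
R * K = 827 * 0.015 = 12.405
E = 12.405 * 13.0 / 100 = 1.61 t/ha

1.61


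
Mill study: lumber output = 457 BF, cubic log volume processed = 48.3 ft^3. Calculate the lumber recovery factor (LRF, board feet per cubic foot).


Formula: LRF = Lumber Output (BF) / Log Input (ft^3)
LRF = 457 BF / 48.3 ft^3
LRF = 9.46 BF/ft^3

9.46


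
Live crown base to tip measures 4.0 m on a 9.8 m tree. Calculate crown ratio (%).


Formula: Crown Ratio = (Crown Length / Total Height) * 100
CR = (4.0 m / 9.8 m) * 100
CR = 0.4082 * 100 = 40.8%

40.8


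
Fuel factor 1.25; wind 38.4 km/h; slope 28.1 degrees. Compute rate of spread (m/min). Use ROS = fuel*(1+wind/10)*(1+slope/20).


Formula: ROS = fuel * (1 + wind/10) * (1 + slope/20)
Wind factor = 1 + 38.4/10 = 4.84
Slope factor = 1 + 28.1/20 = 2.405
ROS = 1.25 * 4.84 * 2.405 = 14.55 m/min

14.55


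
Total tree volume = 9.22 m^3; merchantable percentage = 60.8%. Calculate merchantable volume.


Formula: MV = V_total * (merchantable_pct / 100)
Merchantable fraction = 60.8% / 100 = 0.608
MV = 9.22 m^3 * 0.608 = 5.606 m^3

5.606


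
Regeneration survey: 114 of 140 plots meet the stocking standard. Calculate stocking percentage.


Formula: Stocking % = stocked plots / total plots * 100
Stocking = 114 / 140 * 100
Stocking = 0.8143 * 100 = 81.4%

81.4


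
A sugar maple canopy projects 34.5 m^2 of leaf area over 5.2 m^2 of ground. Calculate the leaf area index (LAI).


Formula: LAI = total leaf area / ground area  (dimensionless)
LAI = 34.5 m^2 / 5.2 m^2
LAI = 6.63

6.63


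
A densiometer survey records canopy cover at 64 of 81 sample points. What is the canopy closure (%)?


Formula: Canopy closure = covered points / total points * 100
Closure = 64 / 81 * 100
Closure = 0.7901 * 100 = 79.0%

79.0


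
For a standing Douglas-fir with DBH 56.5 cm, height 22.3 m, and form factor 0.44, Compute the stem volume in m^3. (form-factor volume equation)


Formula: V = pi * (DBH/200)^2 * H * ff
Radius = DBH/200 = 56.5/200 = 0.2825 m
Radius^2 = 0.2825^2 = 0.07980625 m^2
V = pi * 0.07980625 * 22.3 * 0.44
V = 2.46 m^3

2.46


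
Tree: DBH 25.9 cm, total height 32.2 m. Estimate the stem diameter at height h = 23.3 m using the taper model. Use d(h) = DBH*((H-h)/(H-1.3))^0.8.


Taper: d(h) = DBH * ((H - h) / (H - 1.3))^0.8
Numerator = H - h = 32.2 - 23.3 = 8.9 m
Denominator = H - 1.3 = 32.2 - 1.3 = 30.9 m
Ratio = 8.9 / 30.9 = 0.28803
d = 25.9 * 0.28803^0.8 = 9.6 cm

9.6


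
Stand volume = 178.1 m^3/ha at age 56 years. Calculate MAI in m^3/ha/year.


Formula: MAI = Total Volume / Stand Age
MAI = 178.1 m^3/ha / 56 years
MAI = 3.18 m^3/ha/year

3.18


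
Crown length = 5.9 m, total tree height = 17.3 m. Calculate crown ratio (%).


Formula: Crown Ratio = (Crown Length / Total Height) * 100
CR = (5.9 m / 17.3 m) * 100
CR = 0.341 * 100 = 34.1%

34.1


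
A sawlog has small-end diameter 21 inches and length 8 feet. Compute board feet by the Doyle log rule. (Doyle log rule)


Doyle: BF = (D - 4)^2 * L / 16
Adjusted diameter = 21 - 4 = 17 in
(D-4)^2 = 17^2 = 289
BF = 289 * 8 / 16 = 145 BF

145


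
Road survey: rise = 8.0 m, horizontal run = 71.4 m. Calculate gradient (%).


Formula: Gradient = rise / run * 100
Gradient = 8.0 / 71.4 * 100 = 11.2%

11.2


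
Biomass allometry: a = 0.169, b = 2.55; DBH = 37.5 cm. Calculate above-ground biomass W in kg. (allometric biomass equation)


Formula: W = a * DBH^b  (allometric power law)
DBH^b = 37.5^2.55 = 10322.3774
W = 0.169 * 10322.3774 = 1744.5 kg

1744.5


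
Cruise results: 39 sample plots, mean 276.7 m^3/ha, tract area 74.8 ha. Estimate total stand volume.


Formula: Total Volume = Mean Volume per ha * Total Area
Total Volume = 276.7 m^3/ha * 74.8 ha
Total Volume = 20697 m^3

20697


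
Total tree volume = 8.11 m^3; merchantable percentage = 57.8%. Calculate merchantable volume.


Formula: MV = V_total * (merchantable_pct / 100)
Merchantable fraction = 57.8% / 100 = 0.578
MV = 8.11 m^3 * 0.578 = 4.688 m^3

4.688


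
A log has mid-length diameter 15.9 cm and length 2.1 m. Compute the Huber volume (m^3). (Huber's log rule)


Huber: V = Am * L,  Am = pi*(Dm/200)^2
Am = pi*(15.9/200)^2 = 0.019856 m^2
V = 0.019856*2.1 = 0.0417 m^3

0.0417


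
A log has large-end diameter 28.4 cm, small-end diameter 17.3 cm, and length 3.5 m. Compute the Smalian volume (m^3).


Smalian: V = (A1 + A2)/2 * L,  A = pi*(D/200)^2
A1 = pi*(28.4/200)^2 = 0.063347 m^2
A2 = pi*(17.3/200)^2 = 0.023506 m^2
V = (0.063347+0.023506)/2*3.5 = 0.152 m^3

0.152


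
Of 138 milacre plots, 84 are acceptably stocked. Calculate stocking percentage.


Formula: Stocking % = stocked plots / total plots * 100
Stocking = 84 / 138 * 100
Stocking = 0.6087 * 100 = 60.9%

60.9


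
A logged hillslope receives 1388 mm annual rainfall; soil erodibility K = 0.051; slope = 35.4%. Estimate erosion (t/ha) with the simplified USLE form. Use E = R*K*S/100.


Formula: E = R * K * S / 100  (simplified USLE)
R * K = 1388 * 0.051 = 70.788
E = 70.788 * 35.4 / 100 = 25.06 t/ha

25.06


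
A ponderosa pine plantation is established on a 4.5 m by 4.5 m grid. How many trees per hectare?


Formula: TPH = 10000 m^2/ha / (spacing_x * spacing_y)
Area per tree = 4.5 m * 4.5 m = 20.25 m^2
TPH = 10000 / 20.25 = 494 trees/ha

494


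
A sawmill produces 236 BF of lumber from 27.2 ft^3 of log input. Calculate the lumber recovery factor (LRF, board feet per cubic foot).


Formula: LRF = Lumber Output (BF) / Log Input (ft^3)
LRF = 236 BF / 27.2 ft^3
LRF = 8.68 BF/ft^3

8.68


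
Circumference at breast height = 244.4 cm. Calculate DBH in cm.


Formula: DBH = C / pi
DBH = 244.4 / pi
pi = 3.14159...
DBH = 77.8 cm

77.8


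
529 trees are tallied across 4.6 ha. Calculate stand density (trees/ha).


Formula: Stand Density = N_trees / Area_ha
Density = 529 trees / 4.6 ha
Density = 115 trees/ha

115


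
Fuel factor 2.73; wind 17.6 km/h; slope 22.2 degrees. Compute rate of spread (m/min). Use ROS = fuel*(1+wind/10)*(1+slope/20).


Formula: ROS = fuel * (1 + wind/10) * (1 + slope/20)
Wind factor = 1 + 17.6/10 = 2.76
Slope factor = 1 + 22.2/20 = 2.11
ROS = 2.73 * 2.76 * 2.11 = 15.9 m/min

15.9


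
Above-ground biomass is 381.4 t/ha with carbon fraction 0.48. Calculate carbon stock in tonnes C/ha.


Formula: Carbon Stock = Biomass * Carbon Fraction
C = 381.4 t/ha * 0.48
C = 183.1 t C/ha

183.1


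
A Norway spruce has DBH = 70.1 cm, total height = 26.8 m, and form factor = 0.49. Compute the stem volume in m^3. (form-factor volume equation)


Formula: V = pi * (DBH/200)^2 * H * ff
Radius = DBH/200 = 70.1/200 = 0.3505 m
Radius^2 = 0.3505^2 = 0.12285025 m^2
V = pi * 0.12285025 * 26.8 * 0.49
V = 5.068 m^3

5.068


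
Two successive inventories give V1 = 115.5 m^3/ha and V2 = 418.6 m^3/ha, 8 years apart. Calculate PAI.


Formula: PAI = (V_T2 - V_T1) / (T2 - T1)
Volume increment = 418.6 - 115.5 = 303.1 m^3/ha
PAI = 303.1 / 8 = 37.89 m^3/ha/year

37.89


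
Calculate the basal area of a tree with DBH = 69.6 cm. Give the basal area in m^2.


Formula: BA = pi * (DBH/2)^2 / 10000  (cm^2 to m^2)
Radius = DBH/2 = 69.6/2 = 34.8 cm
BA = pi * 34.8^2 / 10000
   = 3804.5944 cm^2 / 10000
   = 0.3805 m^2

0.3805


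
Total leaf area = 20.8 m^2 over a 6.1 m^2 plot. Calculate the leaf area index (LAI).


Formula: LAI = total leaf area / ground area  (dimensionless)
LAI = 20.8 m^2 / 6.1 m^2
LAI = 3.41

3.41


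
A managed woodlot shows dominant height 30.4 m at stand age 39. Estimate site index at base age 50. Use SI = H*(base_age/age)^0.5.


Formula: SI = H_dom * (base_age / age)^0.5
Age ratio = 50 / 39 = 1.28205
sqrt(age_ratio) = 1.13228
SI = 30.4 * 1.13228 = 34.4 m

34.4


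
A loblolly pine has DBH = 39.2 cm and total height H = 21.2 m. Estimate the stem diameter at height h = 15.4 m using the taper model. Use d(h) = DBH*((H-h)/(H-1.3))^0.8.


Taper: d(h) = DBH * ((H - h) / (H - 1.3))^0.8
Numerator = H - h = 21.2 - 15.4 = 5.8 m
Denominator = H - 1.3 = 21.2 - 1.3 = 19.9 m
Ratio = 5.8 / 19.9 = 0.29146
d = 39.2 * 0.29146^0.8 = 14.6 cm

14.6


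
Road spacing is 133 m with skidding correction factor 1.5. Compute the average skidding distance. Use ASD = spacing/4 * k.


Formula: ASD = (spacing / 4) * correction
Uncorrected distance = spacing / 4 = 133 / 4 = 33.25 m
ASD = 33.25 * 1.5 = 50 m

50


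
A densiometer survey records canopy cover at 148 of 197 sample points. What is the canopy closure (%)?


Formula: Canopy closure = covered points / total points * 100
Closure = 148 / 197 * 100
Closure = 0.7513 * 100 = 75.1%

75.1
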